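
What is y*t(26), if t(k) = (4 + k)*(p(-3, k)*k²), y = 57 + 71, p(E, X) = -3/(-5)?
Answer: 1557504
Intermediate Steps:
p(E, X) = ⅗ (p(E, X) = -3*(-⅕) = ⅗)
y = 128
t(k) = 3*k²*(4 + k)/5 (t(k) = (4 + k)*(3*k²/5) = 3*k²*(4 + k)/5)
y*t(26) = 128*((⅗)*26²*(4 + 26)) = 128*((⅗)*676*30) = 128*12168 = 1557504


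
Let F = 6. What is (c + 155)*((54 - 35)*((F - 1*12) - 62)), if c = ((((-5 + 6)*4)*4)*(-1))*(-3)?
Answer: -262276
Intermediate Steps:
c = 48 (c = (((1*4)*4)*(-1))*(-3) = ((4*4)*(-1))*(-3) = (16*(-1))*(-3) = -16*(-3) = 48)
(c + 155)*((54 - 35)*((F - 1*12) - 62)) = (48 + 155)*((54 - 35)*((6 - 1*12) - 62)) = 203*(19*((6 - 12) - 62)) = 203*(19*(-6 - 62)) = 203*(19*(-68)) = 203*(-1292) = -262276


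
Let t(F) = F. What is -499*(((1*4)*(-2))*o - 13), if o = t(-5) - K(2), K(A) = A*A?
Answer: -29441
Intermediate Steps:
K(A) = A²
o = -9 (o = -5 - 1*2² = -5 - 1*4 = -5 - 4 = -9)
-499*(((1*4)*(-2))*o - 13) = -499*(((1*4)*(-2))*(-9) - 13) = -499*((4*(-2))*(-9) - 13) = -499*(-8*(-9) - 13) = -499*(72 - 13) = -499*59 = -29441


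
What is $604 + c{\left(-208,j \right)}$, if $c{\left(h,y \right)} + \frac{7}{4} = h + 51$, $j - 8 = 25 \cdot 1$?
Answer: $\frac{1781}{4} \approx 445.25$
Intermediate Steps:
$j = 33$ ($j = 8 + 25 \cdot 1 = 8 + 25 = 33$)
$c{\left(h,y \right)} = \frac{197}{4} + h$ ($c{\left(h,y \right)} = - \frac{7}{4} + \left(h + 51\right) = - \frac{7}{4} + \left(51 + h\right) = \frac{197}{4} + h$)
$604 + c{\left(-208,j \right)} = 604 + \left(\frac{197}{4} - 208\right) = 604 - \frac{635}{4} = \frac{1781}{4}$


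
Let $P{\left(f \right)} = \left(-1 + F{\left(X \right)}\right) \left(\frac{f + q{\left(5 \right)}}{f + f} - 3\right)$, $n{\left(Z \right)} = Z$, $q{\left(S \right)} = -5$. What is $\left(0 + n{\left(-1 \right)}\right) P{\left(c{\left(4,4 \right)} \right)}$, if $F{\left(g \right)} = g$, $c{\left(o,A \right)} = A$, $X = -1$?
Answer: $- \frac{25}{4} \approx -6.25$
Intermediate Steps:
$P{\left(f \right)} = 6 - \frac{-5 + f}{f}$ ($P{\left(f \right)} = \left(-1 - 1\right) \left(\frac{f - 5}{f + f} - 3\right) = - 2 \left(\frac{-5 + f}{2 f} - 3\right) = - 2 \left(-3 + \frac{-5 + f}{2 f}\right) = 6 - \frac{-5 + f}{f}$)
$\left(0 + n{\left(-1 \right)}\right) P{\left(c{\left(4,4 \right)} \right)} = \left(0 - 1\right) \left(5 + \frac{5}{4}\right) = - (5 + 5 \cdot \frac{1}{4}) = - (5 + \frac{5}{4}) = \left(-1\right) \frac{25}{4} = - \frac{25}{4}$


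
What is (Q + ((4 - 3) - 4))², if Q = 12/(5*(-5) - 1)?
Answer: 2025/169 ≈ 11.982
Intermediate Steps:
Q = -6/13 (Q = 12/(-25 - 1) = 12/(-26) = 12*(-1/26) = -6/13 ≈ -0.46154)
(Q + ((4 - 3) - 4))² = (-6/13 + ((4 - 3) - 4))² = (-6/13 + (1 - 4))² = (-6/13 - 3)² = (-45/13)² = 2025/169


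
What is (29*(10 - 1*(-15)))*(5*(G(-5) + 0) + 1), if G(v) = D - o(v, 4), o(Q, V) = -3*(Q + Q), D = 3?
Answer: -97150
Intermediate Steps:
o(Q, V) = -6*Q
G(v) = 3 + 6*v (G(v) = 3 - (-6)*v = 3 + 6*v)
(29*(10 - 1*(-15)))*(5*(G(-5) + 0) + 1) = (29*(10 - 1*(-15)))*(5*((3 + 6*(-5)) + 0) + 1) = (29*(10 + 15))*(5*((3 - 30) + 0) + 1) = (29*25)*(5*(-27 + 0) + 1) = 725*(5*(-27) + 1) = 725*(-135 + 1) = 725*(-134) = -97150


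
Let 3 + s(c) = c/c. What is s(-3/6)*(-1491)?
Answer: 2982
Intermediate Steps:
s(c) = -2 (s(c) = -3 + c/c = -3 + 1 = -2)
s(-3/6)*(-1491) = -2*(-1491) = 2982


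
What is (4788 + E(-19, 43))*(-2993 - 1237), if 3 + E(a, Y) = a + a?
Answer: -20079810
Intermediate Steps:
E(a, Y) = -3 + 2*a (E(a, Y) = -3 + (a + a) = -3 + 2*a)
(4788 + E(-19, 43))*(-2993 - 1237) = (4788 + (-3 + 2*(-19)))*(-2993 - 1237) = (4788 + (-3 - 38))*(-4230) = (4788 - 41)*(-4230) = 4747*(-4230) = -20079810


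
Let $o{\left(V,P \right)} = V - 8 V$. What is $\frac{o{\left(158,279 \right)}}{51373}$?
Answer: $- \frac{158}{7339} \approx -0.021529$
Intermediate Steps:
$o{\left(V,P \right)} = - 7 V$
$\frac{o{\left(158,279 \right)}}{51373} = \frac{\left(-7\right) 158}{51373} = \left(-1106\right) \frac{1}{51373} = - \frac{158}{7339}$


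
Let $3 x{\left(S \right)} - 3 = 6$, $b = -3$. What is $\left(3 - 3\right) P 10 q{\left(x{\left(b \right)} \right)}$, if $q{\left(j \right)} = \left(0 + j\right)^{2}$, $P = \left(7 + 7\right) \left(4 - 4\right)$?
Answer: $0$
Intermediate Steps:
$x{\left(S \right)} = 3$ ($x{\left(S \right)} = 1 + \frac{1}{3} \cdot 6 = 1 + 2 = 3$)
$P = 0$ ($P = 14 \cdot 0 = 0$)
$q{\left(j \right)} = j^{2}$
$\left(3 - 3\right) P 10 q{\left(x{\left(b \right)} \right)} = \left(3 - 3\right) 0 \cdot 10 \cdot 3^{2} = \left(3 - 3\right) 0 \cdot 10 \cdot 9 = 0 \cdot 0 \cdot 10 \cdot 9 = 0 \cdot 10 \cdot 9 = 0 \cdot 9 = 0$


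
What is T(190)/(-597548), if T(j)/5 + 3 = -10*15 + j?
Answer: -185/597548 ≈ -0.00030960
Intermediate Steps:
T(j) = -765 + 5*j (T(j) = -15 + 5*(-10*15 + j) = -15 + 5*(-150 + j) = -15 + (-750 + 5*j) = -765 + 5*j)
T(190)/(-597548) = (-765 + 5*190)/(-597548) = (-765 + 950)*(-1/597548) = 185*(-1/597548) = -185/597548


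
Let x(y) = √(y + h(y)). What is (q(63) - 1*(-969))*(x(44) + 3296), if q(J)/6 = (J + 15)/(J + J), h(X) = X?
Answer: 22442464/7 + 13618*√22/7 ≈ 3.2152e+6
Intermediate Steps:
x(y) = √2*√y (x(y) = √(y + y) = √(2*y) = √2*√y)
q(J) = 3*(15 + J)/J (q(J) = 6*((J + 15)/(J + J)) = 6*((15 + J)/((2*J))) = 6*((15 + J)*(1/(2*J))) = 6*((15 + J)/(2*J)) = 3*(15 + J)/J)
(q(63) - 1*(-969))*(x(44) + 3296) = ((3 + 45/63) - 1*(-969))*(√2*√44 + 3296) = ((3 + 45*(1/63)) + 969)*(√2*(2*√11) + 3296) = ((3 + 5/7) + 969)*(2*√22 + 3296) = (26/7 + 969)*(3296 + 2*√22) = 6809*(3296 + 2*√22)/7 = 22442464/7 + 13618*√22/7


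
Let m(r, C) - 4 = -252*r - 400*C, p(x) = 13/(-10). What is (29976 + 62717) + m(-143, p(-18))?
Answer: 129253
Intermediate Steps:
p(x) = -13/10 (p(x) = 13*(-⅒) = -13/10)
m(r, C) = 4 - 400*C - 252*r (m(r, C) = 4 + (-252*r - 400*C) = 4 + (-400*C - 252*r) = 4 - 400*C - 252*r)
(29976 + 62717) + m(-143, p(-18)) = (29976 + 62717) + (4 - 400*(-13/10) - 252*(-143)) = 92693 + (4 + 520 + 36036) = 92693 + 36560 = 129253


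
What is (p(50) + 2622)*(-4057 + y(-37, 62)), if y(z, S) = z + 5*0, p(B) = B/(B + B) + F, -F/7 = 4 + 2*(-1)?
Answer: -10679199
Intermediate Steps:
F = -14 (F = -7*(4 + 2*(-1)) = -7*(4 - 2) = -7*2 = -14)
p(B) = -27/2 (p(B) = B/(B + B) - 14 = B/((2*B)) - 14 = (1/(2*B))*B - 14 = ½ - 14 = -27/2)
y(z, S) = z (y(z, S) = z + 0 = z)
(p(50) + 2622)*(-4057 + y(-37, 62)) = (-27/2 + 2622)*(-4057 - 37) = (5217/2)*(-4094) = -10679199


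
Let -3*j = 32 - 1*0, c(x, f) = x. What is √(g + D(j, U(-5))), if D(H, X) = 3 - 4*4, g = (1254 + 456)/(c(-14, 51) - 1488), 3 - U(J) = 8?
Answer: I*√7974118/751 ≈ 3.7601*I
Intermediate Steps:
U(J) = -5 (U(J) = 3 - 1*8 = 3 - 8 = -5)
g = -855/751 (g = (1254 + 456)/(-14 - 1488) = 1710/(-1502) = 1710*(-1/1502) = -855/751 ≈ -1.1385)
j = -32/3 (j = -(32 - 1*0)/3 = -(32 + 0)/3 = -⅓*32 = -32/3 ≈ -10.667)
D(H, X) = -13 (D(H, X) = 3 - 16 = -13)
√(g + D(j, U(-5))) = √(-855/751 - 13) = √(-10618/751) = I*√7974118/751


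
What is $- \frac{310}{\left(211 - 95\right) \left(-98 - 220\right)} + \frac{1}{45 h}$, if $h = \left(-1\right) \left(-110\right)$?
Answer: $\frac{130949}{15216300} \approx 0.0086058$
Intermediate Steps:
$h = 110$
$- \frac{310}{\left(211 - 95\right) \left(-98 - 220\right)} + \frac{1}{45 h} = - \frac{310}{\left(211 - 95\right) \left(-98 - 220\right)} + \frac{1}{45 \cdot 110} = - \frac{310}{116 \left(-318\right)} + \frac{1}{45} \cdot \frac{1}{110} = - \frac{310}{-36888} + \frac{1}{4950} = \left(-310\right) \left(- \frac{1}{36888}\right) + \frac{1}{4950} = \frac{155}{18444} + \frac{1}{4950} = \frac{130949}{15216300}$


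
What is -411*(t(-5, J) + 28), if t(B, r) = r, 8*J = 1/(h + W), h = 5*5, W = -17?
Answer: -736923/64 ≈ -11514.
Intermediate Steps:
h = 25
J = 1/64 (J = 1/(8*(25 - 17)) = (⅛)/8 = (⅛)*(⅛) = 1/64 ≈ 0.015625)
-411*(t(-5, J) + 28) = -411*(1/64 + 28) = -411*1793/64 = -736923/64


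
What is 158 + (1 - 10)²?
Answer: 239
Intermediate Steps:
158 + (1 - 10)² = 158 + (-9)² = 158 + 81 = 239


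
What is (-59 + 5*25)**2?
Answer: 4356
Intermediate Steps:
(-59 + 5*25)**2 = (-59 + 125)**2 = 66**2 = 4356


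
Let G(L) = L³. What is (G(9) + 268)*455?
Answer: 453635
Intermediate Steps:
(G(9) + 268)*455 = (9³ + 268)*455 = (729 + 268)*455 = 997*455 = 453635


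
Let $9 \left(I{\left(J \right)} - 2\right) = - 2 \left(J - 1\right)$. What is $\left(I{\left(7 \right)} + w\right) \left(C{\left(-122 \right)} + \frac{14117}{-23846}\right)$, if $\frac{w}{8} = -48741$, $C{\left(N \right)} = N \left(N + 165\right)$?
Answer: $\frac{24391949763201}{11923} \approx 2.0458 \cdot 10^{9}$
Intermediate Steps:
$C{\left(N \right)} = N \left(165 + N\right)$
$I{\left(J \right)} = \frac{20}{9} - \frac{2 J}{9}$ ($I{\left(J \right)} = 2 + \frac{\left(-2\right) \left(J - 1\right)}{9} = 2 + \frac{\left(-2\right) \left(-1 + J\right)}{9} = 2 + \frac{2 - 2 J}{9} = 2 - \left(- \frac{2}{9} + \frac{2 J}{9}\right) = \frac{20}{9} - \frac{2 J}{9}$)
$w = -389928$ ($w = 8 \left(-48741\right) = -389928$)
$\left(I{\left(7 \right)} + w\right) \left(C{\left(-122 \right)} + \frac{14117}{-23846}\right) = \left(\left(\frac{20}{9} - \frac{14}{9}\right) - 389928\right) \left(- 122 \left(165 - 122\right) + \frac{14117}{-23846}\right) = \left(\left(\frac{20}{9} - \frac{14}{9}\right) - 389928\right) \left(\left(-122\right) 43 + 14117 \left(- \frac{1}{23846}\right)\right) = \left(\frac{2}{3} - 389928\right) \left(-5246 - \frac{14117}{23846}\right) = \left(- \frac{1169782}{3}\right) \left(- \frac{125110233}{23846}\right) = \frac{24391949763201}{11923}$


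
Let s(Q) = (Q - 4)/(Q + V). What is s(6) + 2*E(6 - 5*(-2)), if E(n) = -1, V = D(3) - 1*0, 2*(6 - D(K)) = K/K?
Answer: -42/23 ≈ -1.8261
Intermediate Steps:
D(K) = 11/2 (D(K) = 6 - K/(2*K) = 6 - ½*1 = 6 - ½ = 11/2)
V = 11/2 (V = 11/2 - 1*0 = 11/2 + 0 = 11/2 ≈ 5.5000)
s(Q) = (-4 + Q)/(11/2 + Q) (s(Q) = (Q - 4)/(Q + 11/2) = (-4 + Q)/(11/2 + Q))
s(6) + 2*E(6 - 5*(-2)) = 2*(-4 + 6)/(11 + 2*6) + 2*(-1) = 2*2/(11 + 12) - 2 = 2*2/23 - 2 = 2*(1/23)*2 - 2 = 4/23 - 2 = -42/23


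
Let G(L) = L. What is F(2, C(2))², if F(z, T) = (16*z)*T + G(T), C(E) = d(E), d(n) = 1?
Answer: 1089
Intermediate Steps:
C(E) = 1
F(z, T) = T + 16*T*z (F(z, T) = (16*z)*T + T = 16*T*z + T = T + 16*T*z)
F(2, C(2))² = (1*(1 + 16*2))² = (1*(1 + 32))² = (1*33)² = 33² = 1089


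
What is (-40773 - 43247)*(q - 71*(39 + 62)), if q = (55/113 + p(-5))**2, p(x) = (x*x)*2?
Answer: 4958816205480/12769 ≈ 3.8835e+8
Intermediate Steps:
p(x) = 2*x**2 (p(x) = x**2*2 = 2*x**2)
q = 32547025/12769 (q = (55/113 + 2*(-5)**2)**2 = (55*(1/113) + 2*25)**2 = (55/113 + 50)**2 = (5705/113)**2 = 32547025/12769 ≈ 2548.9)
(-40773 - 43247)*(q - 71*(39 + 62)) = (-40773 - 43247)*(32547025/12769 - 71*(39 + 62)) = -84020*(32547025/12769 - 71*101) = -84020*(32547025/12769 - 7171) = -84020*(-59019474/12769) = 4958816205480/12769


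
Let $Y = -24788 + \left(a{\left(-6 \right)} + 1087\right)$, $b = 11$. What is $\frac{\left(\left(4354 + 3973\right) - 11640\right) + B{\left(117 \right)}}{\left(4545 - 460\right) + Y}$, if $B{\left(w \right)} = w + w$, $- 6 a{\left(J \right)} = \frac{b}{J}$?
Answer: $\frac{110844}{706165} \approx 0.15697$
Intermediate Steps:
$a{\left(J \right)} = - \frac{11}{6 J}$ ($a{\left(J \right)} = - \frac{11 \frac{1}{J}}{6} = - \frac{11}{6 J}$)
$B{\left(w \right)} = 2 w$
$Y = - \frac{853225}{36}$ ($Y = -24788 + \left(- \frac{11}{6 \left(-6\right)} + 1087\right) = -24788 + \left(\left(- \frac{11}{6}\right) \left(- \frac{1}{6}\right) + 1087\right) = -24788 + \left(\frac{11}{36} + 1087\right) = -24788 + \frac{39143}{36} = - \frac{853225}{36} \approx -23701.0$)
$\frac{\left(\left(4354 + 3973\right) - 11640\right) + B{\left(117 \right)}}{\left(4545 - 460\right) + Y} = \frac{\left(\left(4354 + 3973\right) - 11640\right) + 2 \cdot 117}{\left(4545 - 460\right) - \frac{853225}{36}} = \frac{\left(8327 - 11640\right) + 234}{\left(4545 - 460\right) - \frac{853225}{36}} = \frac{-3313 + 234}{4085 - \frac{853225}{36}} = - \frac{3079}{- \frac{706165}{36}} = \left(-3079\right) \left(- \frac{36}{706165}\right) = \frac{110844}{706165}$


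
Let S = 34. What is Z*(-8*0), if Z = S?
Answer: 0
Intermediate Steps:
Z = 34
Z*(-8*0) = 34*(-8*0) = 34*0 = 0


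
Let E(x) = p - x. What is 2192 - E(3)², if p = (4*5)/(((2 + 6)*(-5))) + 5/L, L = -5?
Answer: 8687/4 ≈ 2171.8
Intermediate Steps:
p = -3/2 (p = (4*5)/(((2 + 6)*(-5))) + 5/(-5) = 20/((8*(-5))) + 5*(-⅕) = 20/(-40) - 1 = 20*(-1/40) - 1 = -½ - 1 = -3/2 ≈ -1.5000)
E(x) = -3/2 - x
2192 - E(3)² = 2192 - (-3/2 - 1*3)² = 2192 - (-3/2 - 3)² = 2192 - (-9/2)² = 2192 - 1*81/4 = 2192 - 81/4 = 8687/4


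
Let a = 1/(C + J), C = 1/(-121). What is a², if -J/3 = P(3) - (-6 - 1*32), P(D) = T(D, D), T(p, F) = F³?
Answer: 14641/556771216 ≈ 2.6296e-5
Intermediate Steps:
P(D) = D³
J = -195 (J = -3*(3³ - (-6 - 1*32)) = -3*(27 - (-6 - 32)) = -3*(27 - 1*(-38)) = -3*(27 + 38) = -3*65 = -195)
C = -1/121 ≈ -0.0082645
a = -121/23596 (a = 1/(-1/121 - 195) = 1/(-23596/121) = -121/23596 ≈ -0.0051280)
a² = (-121/23596)² = 14641/556771216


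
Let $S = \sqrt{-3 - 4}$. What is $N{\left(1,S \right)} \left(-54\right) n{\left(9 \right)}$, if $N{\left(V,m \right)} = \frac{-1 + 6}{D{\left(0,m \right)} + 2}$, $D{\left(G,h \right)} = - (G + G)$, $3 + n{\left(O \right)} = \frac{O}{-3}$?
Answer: $810$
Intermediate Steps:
$n{\left(O \right)} = -3 - \frac{O}{3}$ ($n{\left(O \right)} = -3 + \frac{O}{-3} = -3 + O \left(- \frac{1}{3}\right) = -3 - \frac{O}{3}$)
$D{\left(G,h \right)} = - 2 G$
$S = i \sqrt{7}$ ($S = \sqrt{-7} = i \sqrt{7} \approx 2.6458 i$)
$N{\left(V,m \right)} = \frac{5}{2}$ ($N{\left(V,m \right)} = \frac{-1 + 6}{\left(-2\right) 0 + 2} = \frac{5}{0 + 2} = \frac{5}{2}$)
$N{\left(1,S \right)} \left(-54\right) n{\left(9 \right)} = \frac{5}{2} \left(-54\right) \left(-3 - 3\right) = - 135 \left(-3 - 3\right) = \left(-135\right) \left(-6\right) = 810$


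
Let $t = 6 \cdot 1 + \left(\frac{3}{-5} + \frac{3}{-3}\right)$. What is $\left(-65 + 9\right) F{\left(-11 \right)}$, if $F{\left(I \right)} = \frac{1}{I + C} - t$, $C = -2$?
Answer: $\frac{16296}{65} \approx 250.71$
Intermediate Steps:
$t = \frac{22}{5}$ ($t = 6 + \left(3 \left(- \frac{1}{5}\right) + 3 \left(- \frac{1}{3}\right)\right) = 6 - \frac{8}{5} = \frac{22}{5} \approx 4.4$)
$F{\left(I \right)} = - \frac{22}{5} + \frac{1}{-2 + I}$ ($F{\left(I \right)} = \frac{1}{I - 2} - \frac{22}{5} = \frac{1}{-2 + I} - \frac{22}{5} = - \frac{22}{5} + \frac{1}{-2 + I}$)
$\left(-65 + 9\right) F{\left(-11 \right)} = \left(-65 + 9\right) \frac{49 - -242}{5 \left(-2 - 11\right)} = - 56 \frac{49 + 242}{5 \left(-13\right)} = - 56 \cdot \frac{1}{5} \left(- \frac{1}{13}\right) 291 = \left(-56\right) \left(- \frac{291}{65}\right) = \frac{16296}{65}$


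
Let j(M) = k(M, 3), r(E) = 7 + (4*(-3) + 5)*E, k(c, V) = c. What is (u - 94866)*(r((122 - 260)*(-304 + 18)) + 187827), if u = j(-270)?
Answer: 8414018112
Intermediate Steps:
r(E) = 7 - 7*E (r(E) = 7 + (-12 + 5)*E = 7 - 7*E)
j(M) = M
u = -270
(u - 94866)*(r((122 - 260)*(-304 + 18)) + 187827) = (-270 - 94866)*((7 - 7*(122 - 260)*(-304 + 18)) + 187827) = -95136*((7 - (-966)*(-286)) + 187827) = -95136*((7 - 7*39468) + 187827) = -95136*((7 - 276276) + 187827) = -95136*(-276269 + 187827) = -95136*(-88442) = 8414018112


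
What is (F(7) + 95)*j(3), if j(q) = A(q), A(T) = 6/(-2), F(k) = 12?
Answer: -321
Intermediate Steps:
A(T) = -3 (A(T) = 6*(-½) = -3)
j(q) = -3
(F(7) + 95)*j(3) = (12 + 95)*(-3) = 107*(-3) = -321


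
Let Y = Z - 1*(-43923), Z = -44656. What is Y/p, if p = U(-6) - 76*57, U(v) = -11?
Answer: 733/4343 ≈ 0.16878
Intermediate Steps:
Y = -733 (Y = -44656 - 1*(-43923) = -44656 + 43923 = -733)
p = -4343 (p = -11 - 76*57 = -11 - 4332 = -4343)
Y/p = -733/(-4343) = -733*(-1/4343) = 733/4343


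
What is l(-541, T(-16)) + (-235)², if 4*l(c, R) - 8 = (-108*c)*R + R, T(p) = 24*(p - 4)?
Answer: -6956253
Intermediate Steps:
T(p) = -96 + 24*p (T(p) = 24*(-4 + p) = -96 + 24*p)
l(c, R) = 2 + R/4 - 27*R*c (l(c, R) = 2 + ((-108*c)*R + R)/4 = 2 + (-108*R*c + R)/4 = 2 + (R - 108*R*c)/4 = 2 + (R/4 - 27*R*c) = 2 + R/4 - 27*R*c)
l(-541, T(-16)) + (-235)² = (2 + (-96 + 24*(-16))/4 - 27*(-96 + 24*(-16))*(-541)) + (-235)² = (2 + (-96 - 384)/4 - 27*(-96 - 384)*(-541)) + 55225 = (2 + (¼)*(-480) - 27*(-480)*(-541)) + 55225 = (2 - 120 - 7011360) + 55225 = -7011478 + 55225 = -6956253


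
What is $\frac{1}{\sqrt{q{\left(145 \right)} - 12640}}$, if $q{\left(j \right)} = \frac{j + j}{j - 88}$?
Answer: $- \frac{i \sqrt{41050830}}{720190} \approx - 0.0088964 i$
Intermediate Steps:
$q{\left(j \right)} = \frac{2 j}{-88 + j}$
$\frac{1}{\sqrt{q{\left(145 \right)} - 12640}} = \frac{1}{\sqrt{2 \cdot 145 \frac{1}{-88 + 145} - 12640}} = \frac{1}{\sqrt{2 \cdot 145 \cdot \frac{1}{57} - 12640}} = \frac{1}{\sqrt{\frac{290}{57} - 12640}} = \frac{1}{\sqrt{- \frac{720190}{57}}} = \frac{1}{\frac{1}{57} i \sqrt{41050830}} = - \frac{i \sqrt{41050830}}{720190}$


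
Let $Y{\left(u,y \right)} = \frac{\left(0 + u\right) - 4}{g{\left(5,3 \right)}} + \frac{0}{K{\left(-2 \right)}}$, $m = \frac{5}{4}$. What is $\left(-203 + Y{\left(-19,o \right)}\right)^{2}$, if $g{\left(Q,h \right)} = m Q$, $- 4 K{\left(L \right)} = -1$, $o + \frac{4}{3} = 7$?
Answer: $\frac{26697889}{625} \approx 42717.0$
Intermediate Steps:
$o = \frac{17}{3}$ ($o = - \frac{4}{3} + 7 = \frac{17}{3} \approx 5.6667$)
$m = \frac{5}{4}$ ($m = 5 \cdot \frac{1}{4} = \frac{5}{4} \approx 1.25$)
$K{\left(L \right)} = \frac{1}{4}$ ($K{\left(L \right)} = \left(- \frac{1}{4}\right) \left(-1\right) = \frac{1}{4}$)
$g{\left(Q,h \right)} = \frac{5 Q}{4}$
$Y{\left(u,y \right)} = - \frac{16}{25} + \frac{4 u}{25}$ ($Y{\left(u,y \right)} = \frac{\left(0 + u\right) - 4}{\frac{5}{4} \cdot 5} + 0 \frac{1}{\frac{1}{4}} = \frac{u - 4}{\frac{25}{4}} + 0 \cdot 4 = \left(-4 + u\right) \frac{4}{25} + 0 = \left(- \frac{16}{25} + \frac{4 u}{25}\right) + 0 = - \frac{16}{25} + \frac{4 u}{25}$)
$\left(-203 + Y{\left(-19,o \right)}\right)^{2} = \left(-203 + \left(- \frac{16}{25} + \frac{4}{25} \left(-19\right)\right)\right)^{2} = \left(-203 - \frac{92}{25}\right)^{2} = \left(- \frac{5167}{25}\right)^{2} = \frac{26697889}{625}$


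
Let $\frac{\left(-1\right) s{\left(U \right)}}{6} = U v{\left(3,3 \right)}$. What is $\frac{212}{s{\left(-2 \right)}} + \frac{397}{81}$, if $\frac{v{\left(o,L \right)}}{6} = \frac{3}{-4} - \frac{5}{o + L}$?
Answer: $\frac{4681}{1539} \approx 3.0416$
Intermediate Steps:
$v{\left(o,L \right)} = - \frac{9}{2} - \frac{30}{L + o}$ ($v{\left(o,L \right)} = 6 \left(\frac{3}{-4} - \frac{5}{o + L}\right) = 6 \left(3 \left(- \frac{1}{4}\right) - \frac{5}{L + o}\right) = 6 \left(- \frac{3}{4} - \frac{5}{L + o}\right) = - \frac{9}{2} - \frac{30}{L + o}$)
$s{\left(U \right)} = 57 U$ ($s{\left(U \right)} = - 6 U \frac{3 \left(-20 - 9 - 9\right)}{2 \left(3 + 3\right)} = - 6 U \frac{3 \left(-20 - 9 - 9\right)}{2 \cdot 6} = - 6 U \frac{3}{2} \cdot \frac{1}{6} \left(-38\right) = - 6 U \left(- \frac{19}{2}\right) = - 6 \left(- \frac{19 U}{2}\right) = 57 U$)
$\frac{212}{s{\left(-2 \right)}} + \frac{397}{81} = \frac{212}{57 \left(-2\right)} + \frac{397}{81} = \frac{212}{-114} + 397 \cdot \frac{1}{81} = 212 \left(- \frac{1}{114}\right) + \frac{397}{81} = - \frac{106}{57} + \frac{397}{81} = \frac{4681}{1539}$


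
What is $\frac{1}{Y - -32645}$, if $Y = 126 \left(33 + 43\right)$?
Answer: $\frac{1}{42221} \approx 2.3685 \cdot 10^{-5}$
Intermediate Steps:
$Y = 9576$ ($Y = 126 \cdot 76 = 9576$)
$\frac{1}{Y - -32645} = \frac{1}{9576 - -32645} = \frac{1}{9576 + \left(-14756 + 47401\right)} = \frac{1}{9576 + 32645} = \frac{1}{42221}$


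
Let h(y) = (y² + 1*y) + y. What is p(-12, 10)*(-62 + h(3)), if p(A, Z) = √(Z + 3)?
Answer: -47*√13 ≈ -169.46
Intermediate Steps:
h(y) = y² + 2*y (h(y) = (y² + y) + y = (y + y²) + y = y² + 2*y)
p(A, Z) = √(3 + Z)
p(-12, 10)*(-62 + h(3)) = √(3 + 10)*(-62 + 3*(2 + 3)) = √13*(-62 + 3*5) = √13*(-62 + 15) = √13*(-47) = -47*√13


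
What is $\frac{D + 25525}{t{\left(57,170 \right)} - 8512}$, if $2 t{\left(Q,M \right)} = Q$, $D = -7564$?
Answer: $- \frac{35922}{16967} \approx -2.1172$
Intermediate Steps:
$t{\left(Q,M \right)} = \frac{Q}{2}$
$\frac{D + 25525}{t{\left(57,170 \right)} - 8512} = \frac{-7564 + 25525}{\frac{1}{2} \cdot 57 - 8512} = \frac{17961}{\frac{57}{2} - 8512} = \frac{17961}{- \frac{16967}{2}} = 17961 \left(- \frac{2}{16967}\right) = - \frac{35922}{16967}$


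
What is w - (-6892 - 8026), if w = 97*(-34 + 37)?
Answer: 15209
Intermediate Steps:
w = 291 (w = 97*3 = 291)
w - (-6892 - 8026) = 291 - (-6892 - 8026) = 291 - 1*(-14918) = 291 + 14918 = 15209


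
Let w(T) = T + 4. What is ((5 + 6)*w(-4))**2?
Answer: 0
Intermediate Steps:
w(T) = 4 + T
((5 + 6)*w(-4))**2 = ((5 + 6)*(4 - 4))**2 = (11*0)**2 = 0**2 = 0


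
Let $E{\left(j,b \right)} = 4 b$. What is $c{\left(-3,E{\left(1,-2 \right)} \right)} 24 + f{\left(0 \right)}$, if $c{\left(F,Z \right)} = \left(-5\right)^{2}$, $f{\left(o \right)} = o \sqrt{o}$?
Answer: $600$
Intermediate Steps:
$f{\left(o \right)} = o^{\frac{3}{2}}$
$c{\left(F,Z \right)} = 25$
$c{\left(-3,E{\left(1,-2 \right)} \right)} 24 + f{\left(0 \right)} = 25 \cdot 24 + 0^{\frac{3}{2}} = 600 + 0 = 600$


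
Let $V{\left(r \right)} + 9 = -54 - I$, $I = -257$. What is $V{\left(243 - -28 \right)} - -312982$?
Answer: $313176$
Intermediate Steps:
$V{\left(r \right)} = 194$ ($V{\left(r \right)} = -9 - -203 = -9 + \left(-54 + 257\right) = -9 + 203 = 194$)
$V{\left(243 - -28 \right)} - -312982 = 194 - -312982 = 194 + 312982 = 313176$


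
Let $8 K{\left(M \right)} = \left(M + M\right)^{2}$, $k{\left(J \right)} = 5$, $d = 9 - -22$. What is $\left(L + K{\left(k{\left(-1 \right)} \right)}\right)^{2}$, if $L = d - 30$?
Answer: $\frac{729}{4} \approx 182.25$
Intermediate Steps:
$d = 31$ ($d = 9 + 22 = 31$)
$K{\left(M \right)} = \frac{M^{2}}{2}$ ($K{\left(M \right)} = \frac{\left(M + M\right)^{2}}{8} = \frac{\left(2 M\right)^{2}}{8} = \frac{4 M^{2}}{8} = \frac{M^{2}}{2}$)
$L = 1$ ($L = 31 - 30 = 1$)
$\left(L + K{\left(k{\left(-1 \right)} \right)}\right)^{2} = \left(1 + \frac{5^{2}}{2}\right)^{2} = \left(1 + \frac{1}{2} \cdot 25\right)^{2} = \left(1 + \frac{25}{2}\right)^{2} = \left(\frac{27}{2}\right)^{2} = \frac{729}{4}$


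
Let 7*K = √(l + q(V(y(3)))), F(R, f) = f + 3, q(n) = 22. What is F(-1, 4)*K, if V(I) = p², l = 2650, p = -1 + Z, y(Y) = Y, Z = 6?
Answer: 4*√167 ≈ 51.691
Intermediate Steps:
p = 5 (p = -1 + 6 = 5)
V(I) = 25 (V(I) = 5² = 25)
F(R, f) = 3 + f
K = 4*√167/7 (K = √(2650 + 22)/7 = √2672/7 = (4*√167)/7 = 4*√167/7 ≈ 7.3845)
F(-1, 4)*K = (3 + 4)*(4*√167/7) = 7*(4*√167/7) = 4*√167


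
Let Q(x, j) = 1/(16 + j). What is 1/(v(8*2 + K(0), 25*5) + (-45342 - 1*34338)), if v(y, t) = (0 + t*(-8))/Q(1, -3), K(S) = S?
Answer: -1/92680 ≈ -1.0790e-5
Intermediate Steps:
v(y, t) = -104*t (v(y, t) = (0 + t*(-8))/(1/(16 - 3)) = (0 - 8*t)/(1/13) = (-8*t)/(1/13) = -8*t*13 = -104*t)
1/(v(8*2 + K(0), 25*5) + (-45342 - 1*34338)) = 1/(-2600*5 + (-45342 - 1*34338)) = 1/(-104*125 + (-45342 - 34338)) = 1/(-13000 - 79680) = 1/(-92680) = -1/92680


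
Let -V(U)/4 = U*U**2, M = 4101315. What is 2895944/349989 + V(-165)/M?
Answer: 1211063727524/95694342369 ≈ 12.656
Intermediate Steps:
V(U) = -4*U**3 (V(U) = -4*U*U**2 = -4*U**3)
2895944/349989 + V(-165)/M = 2895944/349989 - 4*(-165)**3/4101315 = 2895944*(1/349989) - 4*(-4492125)*(1/4101315) = 2895944/349989 + 17968500*(1/4101315) = 2895944/349989 + 1197900/273421 = 1211063727524/95694342369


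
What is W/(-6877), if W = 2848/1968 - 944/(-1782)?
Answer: -72218/251223687 ≈ -0.00028746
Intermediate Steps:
W = 72218/36531 (W = 2848*(1/1968) - 944*(-1/1782) = 178/123 + 472/891 = 72218/36531 ≈ 1.9769)
W/(-6877) = (72218/36531)/(-6877) = (72218/36531)*(-1/6877) = -72218/251223687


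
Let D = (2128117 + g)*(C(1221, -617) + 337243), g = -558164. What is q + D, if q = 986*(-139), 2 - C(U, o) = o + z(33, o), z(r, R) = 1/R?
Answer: 327273660127497/617 ≈ 5.3043e+11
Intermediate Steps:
C(U, o) = 2 - o - 1/o (C(U, o) = 2 - (o + 1/o) = 2 + (-o - 1/o) = 2 - o - 1/o)
q = -137054
D = 327273744689815/617 (D = (2128117 - 558164)*((2 - 1*(-617) - 1/(-617)) + 337243) = 1569953*((2 + 617 - 1*(-1/617)) + 337243) = 1569953*((2 + 617 + 1/617) + 337243) = 1569953*(381924/617 + 337243) = 1569953*(208460855/617) = 327273744689815/617 ≈ 5.3043e+11)
q + D = -137054 + 327273744689815/617 = 327273660127497/617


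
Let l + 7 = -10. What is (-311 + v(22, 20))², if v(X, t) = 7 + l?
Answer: 103041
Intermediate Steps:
l = -17 (l = -7 - 10 = -17)
v(X, t) = -10 (v(X, t) = 7 - 17 = -10)
(-311 + v(22, 20))² = (-311 - 10)² = (-321)² = 103041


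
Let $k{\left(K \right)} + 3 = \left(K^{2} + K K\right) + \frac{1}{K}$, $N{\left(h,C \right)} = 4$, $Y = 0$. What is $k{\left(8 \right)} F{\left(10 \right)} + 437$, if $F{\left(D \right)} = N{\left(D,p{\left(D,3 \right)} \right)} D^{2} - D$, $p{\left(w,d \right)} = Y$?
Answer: $\frac{196943}{4} \approx 49236.0$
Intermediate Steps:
$p{\left(w,d \right)} = 0$
$k{\left(K \right)} = -3 + \frac{1}{K} + 2 K^{2}$ ($k{\left(K \right)} = -3 + \left(\left(K^{2} + K K\right) + \frac{1}{K}\right) = -3 + \left(\left(K^{2} + K^{2}\right) + \frac{1}{K}\right) = -3 + \left(2 K^{2} + \frac{1}{K}\right) = -3 + \left(\frac{1}{K} + 2 K^{2}\right) = -3 + \frac{1}{K} + 2 K^{2}$)
$F{\left(D \right)} = - D + 4 D^{2}$ ($F{\left(D \right)} = 4 D^{2} - D = - D + 4 D^{2}$)
$k{\left(8 \right)} F{\left(10 \right)} + 437 = \left(-3 + \frac{1}{8} + 2 \cdot 8^{2}\right) 10 \left(-1 + 4 \cdot 10\right) + 437 = \left(-3 + \frac{1}{8} + 2 \cdot 64\right) 10 \left(-1 + 40\right) + 437 = \left(-3 + \frac{1}{8} + 128\right) 10 \cdot 39 + 437 = \frac{1001}{8} \cdot 390 + 437 = \frac{195195}{4} + 437 = \frac{196943}{4}$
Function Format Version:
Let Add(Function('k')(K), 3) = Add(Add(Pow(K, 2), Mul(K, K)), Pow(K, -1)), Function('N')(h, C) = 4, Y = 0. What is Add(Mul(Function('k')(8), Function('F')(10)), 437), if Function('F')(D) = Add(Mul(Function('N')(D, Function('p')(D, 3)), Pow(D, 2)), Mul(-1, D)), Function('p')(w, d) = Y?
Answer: Rational(196943, 4) ≈ 49236.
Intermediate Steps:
Function('p')(w, d) = 0
Function('k')(K) = Add(-3, Pow(K, -1), Mul(2, Pow(K, 2))) (Function('k')(K) = Add(-3, Add(Add(Pow(K, 2), Mul(K, K)), Pow(K, -1))) = Add(-3, Add(Add(Pow(K, 2), Pow(K, 2)), Pow(K, -1))) = Add(-3, Add(Mul(2, Pow(K, 2)), Pow(K, -1))) = Add(-3, Add(Pow(K, -1), Mul(2, Pow(K, 2)))) = Add(-3, Pow(K, -1), Mul(2, Pow(K, 2))))
Function('F')(D) = Add(Mul(-1, D), Mul(4, Pow(D, 2))) (Function('F')(D) = Add(Mul(4, Pow(D, 2)), Mul(-1, D)) = Add(Mul(-1, D), Mul(4, Pow(D, 2))))
Add(Mul(Function('k')(8), Function('F')(10)), 437) = Add(Mul(Add(-3, Pow(8, -1), Mul(2, Pow(8, 2))), Mul(10, Add(-1, Mul(4, 10)))), 437) = Add(Mul(Add(-3, Rational(1, 8), Mul(2, 64)), Mul(10, Add(-1, 40))), 437) = Add(Mul(Add(-3, Rational(1, 8), 128), Mul(10, 39)), 437) = Add(Mul(Rational(1001, 8), 390), 437) = Add(Rational(195195, 4), 437) = Rational(196943, 4)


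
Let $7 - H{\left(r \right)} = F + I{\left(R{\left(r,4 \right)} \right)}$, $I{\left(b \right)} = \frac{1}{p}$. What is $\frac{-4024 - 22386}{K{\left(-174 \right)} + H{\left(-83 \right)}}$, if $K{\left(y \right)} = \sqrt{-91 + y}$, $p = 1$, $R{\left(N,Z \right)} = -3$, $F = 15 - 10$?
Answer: $\frac{26410 i}{\sqrt{265} - i} \approx -99.286 + 1616.3 i$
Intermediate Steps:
$F = 5$ ($F = 15 - 10 = 5$)
$I{\left(b \right)} = 1$ ($I{\left(b \right)} = 1^{-1} = 1$)
$H{\left(r \right)} = 1$ ($H{\left(r \right)} = 7 - \left(5 + 1\right) = 7 - 6 = 1$)
$\frac{-4024 - 22386}{K{\left(-174 \right)} + H{\left(-83 \right)}} = \frac{-4024 - 22386}{\sqrt{-91 - 174} + 1} = - \frac{26410}{\sqrt{-265} + 1} = - \frac{26410}{i \sqrt{265} + 1} = - \frac{26410}{1 + i \sqrt{265}}$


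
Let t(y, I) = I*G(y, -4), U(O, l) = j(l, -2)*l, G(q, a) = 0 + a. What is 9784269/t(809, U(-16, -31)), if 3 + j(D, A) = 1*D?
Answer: -9784269/4216 ≈ -2320.7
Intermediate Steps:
j(D, A) = -3 + D (j(D, A) = -3 + 1*D = -3 + D)
G(q, a) = a
U(O, l) = l*(-3 + l) (U(O, l) = (-3 + l)*l = l*(-3 + l))
t(y, I) = -4*I (t(y, I) = I*(-4) = -4*I)
9784269/t(809, U(-16, -31)) = 9784269/((-(-124)*(-3 - 31))) = 9784269/((-(-124)*(-34))) = 9784269/((-4*1054)) = 9784269/(-4216) = 9784269*(-1/4216) = -9784269/4216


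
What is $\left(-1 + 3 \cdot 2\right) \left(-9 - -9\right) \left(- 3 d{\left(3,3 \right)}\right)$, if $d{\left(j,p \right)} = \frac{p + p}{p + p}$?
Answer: $0$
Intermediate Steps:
$d{\left(j,p \right)} = 1$ ($d{\left(j,p \right)} = \frac{2 p}{2 p} = 2 p \frac{1}{2 p} = 1$)
$\left(-1 + 3 \cdot 2\right) \left(-9 - -9\right) \left(- 3 d{\left(3,3 \right)}\right) = \left(-1 + 3 \cdot 2\right) \left(-9 - -9\right) \left(\left(-3\right) 1\right) = \left(-1 + 6\right) \left(-9 + 9\right) \left(-3\right) = 5 \cdot 0 \left(-3\right) = 0 \left(-3\right) = 0$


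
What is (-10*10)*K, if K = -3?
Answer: 300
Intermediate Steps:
(-10*10)*K = -10*10*(-3) = -100*(-3) = 300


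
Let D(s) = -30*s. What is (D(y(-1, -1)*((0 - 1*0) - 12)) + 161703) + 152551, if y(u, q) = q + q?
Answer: 313534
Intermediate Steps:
y(u, q) = 2*q
(D(y(-1, -1)*((0 - 1*0) - 12)) + 161703) + 152551 = (-30*2*(-1)*((0 - 1*0) - 12) + 161703) + 152551 = (-(-60)*((0 + 0) - 12) + 161703) + 152551 = (-(-60)*(0 - 12) + 161703) + 152551 = (-(-60)*(-12) + 161703) + 152551 = (-30*24 + 161703) + 152551 = (-720 + 161703) + 152551 = 160983 + 152551 = 313534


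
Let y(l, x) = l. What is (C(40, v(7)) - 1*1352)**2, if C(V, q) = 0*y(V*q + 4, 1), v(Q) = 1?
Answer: 1827904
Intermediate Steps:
C(V, q) = 0 (C(V, q) = 0*(V*q + 4) = 0*(4 + V*q) = 0)
(C(40, v(7)) - 1*1352)**2 = (0 - 1*1352)**2 = (0 - 1352)**2 = (-1352)**2 = 1827904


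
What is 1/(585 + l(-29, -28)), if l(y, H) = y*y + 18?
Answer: 1/1444 ≈ 0.00069252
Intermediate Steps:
l(y, H) = 18 + y**2 (l(y, H) = y**2 + 18 = 18 + y**2)
1/(585 + l(-29, -28)) = 1/(585 + (18 + (-29)**2)) = 1/(585 + (18 + 841)) = 1/(585 + 859) = 1/1444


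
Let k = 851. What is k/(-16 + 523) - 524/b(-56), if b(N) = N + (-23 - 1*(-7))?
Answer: 27245/3042 ≈ 8.9563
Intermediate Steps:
b(N) = -16 + N (b(N) = N + (-23 + 7) = N - 16 = -16 + N)
k/(-16 + 523) - 524/b(-56) = 851/(-16 + 523) - 524/(-16 - 56) = 851/507 - 524/(-72) = 851*(1/507) - 524*(-1/72) = 851/507 + 131/18 = 27245/3042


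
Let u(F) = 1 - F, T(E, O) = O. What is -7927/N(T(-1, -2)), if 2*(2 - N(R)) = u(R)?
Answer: -15854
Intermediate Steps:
N(R) = 3/2 + R/2 (N(R) = 2 - (1 - R)/2 = 2 + (-1/2 + R/2) = 3/2 + R/2)
-7927/N(T(-1, -2)) = -7927/(3/2 + (1/2)*(-2)) = -7927/(3/2 - 1) = -7927/1/2 = -7927*2 = -15854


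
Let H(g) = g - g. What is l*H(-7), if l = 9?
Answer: 0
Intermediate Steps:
H(g) = 0
l*H(-7) = 9*0 = 0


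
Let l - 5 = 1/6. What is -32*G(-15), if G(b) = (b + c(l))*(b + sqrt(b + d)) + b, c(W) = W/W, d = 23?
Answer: -6240 + 896*sqrt(2) ≈ -4972.9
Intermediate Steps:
l = 31/6 (l = 5 + 1/6 = 31/6 ≈ 5.1667)
c(W) = 1
G(b) = b + (1 + b)*(b + sqrt(23 + b)) (G(b) = (b + 1)*(b + sqrt(b + 23)) + b = (1 + b)*(b + sqrt(23 + b)) + b = b + (1 + b)*(b + sqrt(23 + b)))
-32*G(-15) = -32*((-15)**2 + sqrt(23 - 15) + 2*(-15) - 15*sqrt(23 - 15)) = -32*(225 + sqrt(8) - 30 - 30*sqrt(2)) = -32*(225 + 2*sqrt(2) - 30 - 30*sqrt(2)) = -32*(195 - 28*sqrt(2)) = -6240 + 896*sqrt(2)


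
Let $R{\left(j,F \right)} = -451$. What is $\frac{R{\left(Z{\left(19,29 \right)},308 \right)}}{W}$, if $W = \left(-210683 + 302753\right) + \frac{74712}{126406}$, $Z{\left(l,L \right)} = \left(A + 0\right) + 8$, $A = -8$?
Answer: $- \frac{2591323}{529012506} \approx -0.0048984$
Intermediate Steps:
$Z{\left(l,L \right)} = 0$ ($Z{\left(l,L \right)} = \left(-8 + 0\right) + 8 = -8 + 8 = 0$)
$W = \frac{5819137566}{63203}$ ($W = 92070 + 74712 \cdot \frac{1}{126406} = 92070 + \frac{37356}{63203} = \frac{5819137566}{63203} \approx 92071.0$)
$\frac{R{\left(Z{\left(19,29 \right)},308 \right)}}{W} = - \frac{451}{\frac{5819137566}{63203}} = \left(-451\right) \frac{63203}{5819137566} = - \frac{2591323}{529012506}$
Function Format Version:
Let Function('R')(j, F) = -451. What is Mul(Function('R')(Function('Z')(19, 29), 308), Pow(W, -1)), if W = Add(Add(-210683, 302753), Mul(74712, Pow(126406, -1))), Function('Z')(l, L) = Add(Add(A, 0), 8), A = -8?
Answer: Rational(-2591323, 529012506) ≈ -0.0048984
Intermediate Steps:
Function('Z')(l, L) = 0 (Function('Z')(l, L) = Add(Add(-8, 0), 8) = Add(-8, 8) = 0)
W = Rational(5819137566, 63203) (W = Add(92070, Mul(74712, Rational(1, 126406))) = Add(92070, Rational(37356, 63203)) = Rational(5819137566, 63203) ≈ 92071.)
Mul(Function('R')(Function('Z')(19, 29), 308), Pow(W, -1)) = Mul(-451, Pow(Rational(5819137566, 63203), -1)) = Mul(-451, Rational(63203, 5819137566)) = Rational(-2591323, 529012506)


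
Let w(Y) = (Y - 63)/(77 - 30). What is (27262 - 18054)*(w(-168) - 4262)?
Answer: -1846618360/47 ≈ -3.9290e+7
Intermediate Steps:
w(Y) = -63/47 + Y/47 (w(Y) = (-63 + Y)/47 = (-63 + Y)*(1/47) = -63/47 + Y/47)
(27262 - 18054)*(w(-168) - 4262) = (27262 - 18054)*((-63/47 + (1/47)*(-168)) - 4262) = 9208*((-63/47 - 168/47) - 4262) = 9208*(-231/47 - 4262) = 9208*(-200545/47) = -1846618360/47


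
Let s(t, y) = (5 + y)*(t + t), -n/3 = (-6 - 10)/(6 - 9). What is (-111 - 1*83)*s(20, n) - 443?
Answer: 84917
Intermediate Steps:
n = -16 (n = -3*(-6 - 10)/(6 - 9) = -(-48)/(-3) = -(-48)*(-1)/3 = -3*16/3 = -16)
s(t, y) = 2*t*(5 + y) (s(t, y) = (5 + y)*(2*t) = 2*t*(5 + y))
(-111 - 1*83)*s(20, n) - 443 = (-111 - 1*83)*(2*20*(5 - 16)) - 443 = (-111 - 83)*(2*20*(-11)) - 443 = -194*(-440) - 443 = 85360 - 443 = 84917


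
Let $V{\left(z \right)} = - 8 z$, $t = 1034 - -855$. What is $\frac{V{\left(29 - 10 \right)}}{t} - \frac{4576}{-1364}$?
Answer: $\frac{191744}{58559} \approx 3.2744$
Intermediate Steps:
$t = 1889$ ($t = 1034 + 855 = 1889$)
$\frac{V{\left(29 - 10 \right)}}{t} - \frac{4576}{-1364} = \frac{\left(-8\right) \left(29 - 10\right)}{1889} - \frac{4576}{-1364} = - 8 \left(29 - 10\right) \frac{1}{1889} - - \frac{104}{31} = \left(-8\right) 19 \cdot \frac{1}{1889} + \frac{104}{31} = \left(-152\right) \frac{1}{1889} + \frac{104}{31} = - \frac{152}{1889} + \frac{104}{31} = \frac{191744}{58559}$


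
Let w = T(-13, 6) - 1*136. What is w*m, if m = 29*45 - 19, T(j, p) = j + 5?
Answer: -185184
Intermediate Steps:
T(j, p) = 5 + j
m = 1286 (m = 1305 - 19 = 1286)
w = -144 (w = (5 - 13) - 1*136 = -8 - 136 = -144)
w*m = -144*1286 = -185184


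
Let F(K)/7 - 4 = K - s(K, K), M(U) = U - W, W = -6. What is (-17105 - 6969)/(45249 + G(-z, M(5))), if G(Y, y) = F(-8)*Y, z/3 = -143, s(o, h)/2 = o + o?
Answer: -24074/129333 ≈ -0.18614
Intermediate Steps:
s(o, h) = 4*o (s(o, h) = 2*(o + o) = 2*(2*o) = 4*o)
z = -429 (z = 3*(-143) = -429)
M(U) = 6 + U (M(U) = U - 1*(-6) = U + 6 = 6 + U)
F(K) = 28 - 21*K (F(K) = 28 + 7*(K - 4*K) = 28 + 7*(-3*K) = 28 - 21*K)
G(Y, y) = 196*Y (G(Y, y) = (28 - 21*(-8))*Y = (28 + 168)*Y = 196*Y)
(-17105 - 6969)/(45249 + G(-z, M(5))) = (-17105 - 6969)/(45249 + 196*(-1*(-429))) = -24074/(45249 + 196*429) = -24074/(45249 + 84084) = -24074/129333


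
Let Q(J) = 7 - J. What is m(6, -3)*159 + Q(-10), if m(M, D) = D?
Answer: -460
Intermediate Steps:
m(6, -3)*159 + Q(-10) = -3*159 + (7 - 1*(-10)) = -477 + (7 + 10) = -477 + 17 = -460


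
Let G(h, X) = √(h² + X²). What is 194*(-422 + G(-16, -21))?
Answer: -81868 + 194*√697 ≈ -76746.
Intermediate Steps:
G(h, X) = √(X² + h²)
194*(-422 + G(-16, -21)) = 194*(-422 + √((-21)² + (-16)²)) = 194*(-422 + √(441 + 256)) = 194*(-422 + √697) = -81868 + 194*√697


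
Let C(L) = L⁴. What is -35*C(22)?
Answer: -8198960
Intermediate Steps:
-35*C(22) = -35*22⁴ = -35*234256 = -8198960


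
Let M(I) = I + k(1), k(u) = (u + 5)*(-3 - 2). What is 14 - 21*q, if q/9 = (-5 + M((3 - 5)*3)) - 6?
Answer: 8897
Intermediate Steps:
k(u) = -25 - 5*u (k(u) = (5 + u)*(-5) = -25 - 5*u)
M(I) = -30 + I (M(I) = I + (-25 - 5*1) = I + (-25 - 5) = I - 30 = -30 + I)
q = -423 (q = 9*((-5 + (-30 + (3 - 5)*3)) - 6) = 9*((-5 + (-30 - 2*3)) - 6) = 9*((-5 + (-30 - 6)) - 6) = 9*((-5 - 36) - 6) = 9*(-41 - 6) = 9*(-47) = -423)
14 - 21*q = 14 - 21*(-423) = 14 + 8883 = 8897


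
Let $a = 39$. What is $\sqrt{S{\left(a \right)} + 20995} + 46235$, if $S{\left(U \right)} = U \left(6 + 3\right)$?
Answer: $46235 + \sqrt{21346} \approx 46381.0$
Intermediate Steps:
$S{\left(U \right)} = 9 U$ ($S{\left(U \right)} = U 9 = 9 U$)
$\sqrt{S{\left(a \right)} + 20995} + 46235 = \sqrt{9 \cdot 39 + 20995} + 46235 = \sqrt{351 + 20995} + 46235 = \sqrt{21346} + 46235 = 46235 + \sqrt{21346}$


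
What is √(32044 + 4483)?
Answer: √36527 ≈ 191.12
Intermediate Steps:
√(32044 + 4483) = √36527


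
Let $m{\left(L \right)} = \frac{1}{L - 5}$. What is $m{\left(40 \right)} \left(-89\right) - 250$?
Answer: $- \frac{8839}{35} \approx -252.54$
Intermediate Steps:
$m{\left(L \right)} = \frac{1}{-5 + L}$
$m{\left(40 \right)} \left(-89\right) - 250 = \frac{1}{-5 + 40} \left(-89\right) - 250 = \frac{1}{35} \left(-89\right) - 250 = - \frac{89}{35} - 250 = - \frac{8839}{35}$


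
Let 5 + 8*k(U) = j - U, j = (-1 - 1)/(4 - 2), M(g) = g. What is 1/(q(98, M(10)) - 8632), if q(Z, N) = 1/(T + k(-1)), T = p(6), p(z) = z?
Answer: -43/371168 ≈ -0.00011585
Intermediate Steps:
T = 6
j = -1 (j = -2/2 = -2*½ = -1)
k(U) = -¾ - U/8 (k(U) = -5/8 + (-1 - U)/8 = -5/8 + (-⅛ - U/8) = -¾ - U/8)
q(Z, N) = 8/43 (q(Z, N) = 1/(6 + (-¾ - ⅛*(-1))) = 1/(6 + (-¾ + ⅛)) = 1/(6 - 5/8) = 1/(43/8) = 8/43)
1/(q(98, M(10)) - 8632) = 1/(8/43 - 8632) = 1/(-371168/43) = -43/371168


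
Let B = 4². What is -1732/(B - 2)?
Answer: -866/7 ≈ -123.71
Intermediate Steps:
B = 16
-1732/(B - 2) = -1732/(16 - 2) = -1732/14 = (1/14)*(-1732) = -866/7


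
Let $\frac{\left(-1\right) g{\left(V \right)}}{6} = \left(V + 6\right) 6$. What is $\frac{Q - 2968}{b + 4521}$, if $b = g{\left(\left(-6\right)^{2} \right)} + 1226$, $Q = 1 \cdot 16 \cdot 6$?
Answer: $- \frac{2872}{4235} \approx -0.67816$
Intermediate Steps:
$g{\left(V \right)} = -216 - 36 V$ ($g{\left(V \right)} = - 6 \left(V + 6\right) 6 = - 6 \left(6 + V\right) 6 = - 6 \left(36 + 6 V\right) = -216 - 36 V$)
$Q = 96$ ($Q = 16 \cdot 6 = 96$)
$b = -286$ ($b = \left(-216 - 36 \left(-6\right)^{2}\right) + 1226 = \left(-216 - 1296\right) + 1226 = -1512 + 1226 = -286$)
$\frac{Q - 2968}{b + 4521} = \frac{96 - 2968}{-286 + 4521} = - \frac{2872}{4235}$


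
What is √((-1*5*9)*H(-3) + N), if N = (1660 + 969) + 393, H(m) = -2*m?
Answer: 8*√43 ≈ 52.460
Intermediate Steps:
N = 3022 (N = 2629 + 393 = 3022)
√((-1*5*9)*H(-3) + N) = √((-1*5*9)*(-2*(-3)) + 3022) = √(-5*9*6 + 3022) = √(-45*6 + 3022) = √(-270 + 3022) = √2752 = 8*√43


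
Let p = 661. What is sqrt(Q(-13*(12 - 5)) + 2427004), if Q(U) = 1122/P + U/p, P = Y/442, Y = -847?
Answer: sqrt(6285647934156129)/50897 ≈ 1557.7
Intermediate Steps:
P = -847/442 ≈ -1.9163
Q(U) = -45084/77 + U/661 (Q(U) = 1122/(-847/442) + U/661 = 1122*(-442/847) + U*(1/661) = -45084/77 + U/661)
sqrt(Q(-13*(12 - 5)) + 2427004) = sqrt((-45084/77 + (-13*(12 - 5))/661) + 2427004) = sqrt((-45084/77 + (-13*7)/661) + 2427004) = sqrt((-45084/77 + (1/661)*(-91)) + 2427004) = sqrt((-45084/77 - 91/661) + 2427004) = sqrt(-29807531/50897 + 2427004) = sqrt(123497415057/50897) = sqrt(6285647934156129)/50897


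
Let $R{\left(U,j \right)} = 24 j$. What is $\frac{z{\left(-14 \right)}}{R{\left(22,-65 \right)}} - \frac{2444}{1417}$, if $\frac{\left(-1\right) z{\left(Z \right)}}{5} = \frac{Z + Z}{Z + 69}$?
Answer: $- \frac{807283}{467610} \approx -1.7264$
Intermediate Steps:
$z{\left(Z \right)} = - \frac{10 Z}{69 + Z}$ ($z{\left(Z \right)} = - 5 \frac{Z + Z}{Z + 69} = - 5 \frac{2 Z}{69 + Z} = - \frac{10 Z}{69 + Z}$)
$\frac{z{\left(-14 \right)}}{R{\left(22,-65 \right)}} - \frac{2444}{1417} = \frac{\left(-10\right) \left(-14\right) \frac{1}{69 - 14}}{24 \left(-65\right)} - \frac{2444}{1417} = \frac{\left(-10\right) \left(-14\right) \frac{1}{55}}{-1560} - \frac{188}{109} = \left(-10\right) \left(-14\right) \frac{1}{55} \left(- \frac{1}{1560}\right) - \frac{188}{109} = \frac{28}{11} \left(- \frac{1}{1560}\right) - \frac{188}{109} = - \frac{7}{4290} - \frac{188}{109} = - \frac{807283}{467610}$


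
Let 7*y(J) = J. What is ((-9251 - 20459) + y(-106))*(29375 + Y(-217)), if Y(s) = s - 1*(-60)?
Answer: -868509224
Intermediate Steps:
Y(s) = 60 + s (Y(s) = s + 60 = 60 + s)
y(J) = J/7
((-9251 - 20459) + y(-106))*(29375 + Y(-217)) = ((-9251 - 20459) + (⅐)*(-106))*(29375 + (60 - 217)) = (-29710 - 106/7)*(29375 - 157) = -208076/7*29218 = -868509224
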